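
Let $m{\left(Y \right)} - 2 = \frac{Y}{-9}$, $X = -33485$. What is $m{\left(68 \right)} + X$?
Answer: $- \frac{301415}{9} \approx -33491.0$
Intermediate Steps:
$m{\left(Y \right)} = 2 - \frac{Y}{9}$ ($m{\left(Y \right)} = 2 + \frac{Y}{-9} = 2 + Y \left(- \frac{1}{9}\right) = 2 - \frac{Y}{9}$)
$m{\left(68 \right)} + X = \left(2 - \frac{68}{9}\right) - 33485 = - \frac{50}{9} - 33485 = - \frac{301415}{9}$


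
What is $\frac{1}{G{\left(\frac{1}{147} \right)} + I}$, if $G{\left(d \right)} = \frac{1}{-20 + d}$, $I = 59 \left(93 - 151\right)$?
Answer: $- \frac{2939}{10057405} \approx -0.00029222$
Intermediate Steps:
$I = -3422$ ($I = 59 \left(-58\right) = -3422$)
$\frac{1}{G{\left(\frac{1}{147} \right)} + I} = \frac{1}{\frac{1}{-20 + \frac{1}{147}} - 3422} = \frac{1}{\frac{1}{- \frac{2939}{147}} - 3422} = \frac{1}{- \frac{147}{2939} - 3422} = \frac{1}{- \frac{10057405}{2939}} = - \frac{2939}{10057405}$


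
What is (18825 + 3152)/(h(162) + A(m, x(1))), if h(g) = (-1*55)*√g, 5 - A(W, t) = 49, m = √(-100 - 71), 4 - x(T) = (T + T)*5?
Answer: 43954/22187 - 988965*√2/44374 ≈ -29.538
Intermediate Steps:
x(T) = 4 - 10*T (x(T) = 4 - (T + T)*5 = 4 - 2*T*5 = 4 - 10*T)
m = 3*I*√19 (m = √(-171) = 3*I*√19 ≈ 13.077*I)
A(W, t) = -44 (A(W, t) = 5 - 1*49 = 5 - 49 = -44)
h(g) = -55*√g
(18825 + 3152)/(h(162) + A(m, x(1))) = (18825 + 3152)/(-495*√2 - 44) = 21977/(-495*√2 - 44) = 21977/(-44 - 495*√2)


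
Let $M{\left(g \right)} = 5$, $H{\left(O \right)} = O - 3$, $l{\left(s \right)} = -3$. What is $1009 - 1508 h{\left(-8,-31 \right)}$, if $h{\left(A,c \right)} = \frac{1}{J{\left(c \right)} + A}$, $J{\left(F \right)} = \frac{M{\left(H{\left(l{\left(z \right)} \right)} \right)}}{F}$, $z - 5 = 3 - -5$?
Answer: $\frac{302025}{253} \approx 1193.8$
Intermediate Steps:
$z = 13$ ($z = 5 + \left(3 - -5\right) = 5 + \left(3 + 5\right) = 5 + 8 = 13$)
$H{\left(O \right)} = -3 + O$
$J{\left(F \right)} = \frac{5}{F}$
$h{\left(A,c \right)} = \frac{1}{A + \frac{5}{c}}$ ($h{\left(A,c \right)} = \frac{1}{\frac{5}{c} + A} = \frac{1}{A + \frac{5}{c}}$)
$1009 - 1508 h{\left(-8,-31 \right)} = 1009 - 1508 \left(- \frac{31}{5 - -248}\right) = 1009 - 1508 \left(- \frac{31}{5 + 248}\right) = 1009 - 1508 \left(- \frac{31}{253}\right) = 1009 - 1508 \left(\left(-31\right) \frac{1}{253}\right) = 1009 - - \frac{46748}{253} = 1009 + \frac{46748}{253} = \frac{302025}{253}$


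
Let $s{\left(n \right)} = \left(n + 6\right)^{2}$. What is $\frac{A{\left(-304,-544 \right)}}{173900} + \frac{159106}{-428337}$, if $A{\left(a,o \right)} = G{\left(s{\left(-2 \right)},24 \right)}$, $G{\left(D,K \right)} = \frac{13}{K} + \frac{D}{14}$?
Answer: $- \frac{31620356407}{85128919200} \approx -0.37144$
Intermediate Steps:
$s{\left(n \right)} = \left(6 + n\right)^{2}$
$G{\left(D,K \right)} = \frac{13}{K} + \frac{D}{14}$ ($G{\left(D,K \right)} = \frac{13}{K} + D \frac{1}{14} = \frac{13}{K} + \frac{D}{14}$)
$A{\left(a,o \right)} = \frac{283}{168}$ ($A{\left(a,o \right)} = \frac{13}{24} + \frac{\left(6 - 2\right)^{2}}{14} = 13 \cdot \frac{1}{24} + \frac{4^{2}}{14} = \frac{13}{24} + \frac{1}{14} \cdot 16 = \frac{13}{24} + \frac{8}{7} = \frac{283}{168}$)
$\frac{A{\left(-304,-544 \right)}}{173900} + \frac{159106}{-428337} = \frac{283}{168 \cdot 173900} + \frac{159106}{-428337} = \frac{283}{168} \cdot \frac{1}{173900} + 159106 \left(- \frac{1}{428337}\right) = \frac{283}{29215200} - \frac{159106}{428337} = - \frac{31620356407}{85128919200}$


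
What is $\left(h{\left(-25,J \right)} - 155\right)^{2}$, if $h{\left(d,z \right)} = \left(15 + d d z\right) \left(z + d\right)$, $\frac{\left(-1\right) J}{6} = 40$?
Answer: $1579734182056900$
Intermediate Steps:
$J = -240$ ($J = \left(-6\right) 40 = -240$)
$h{\left(d,z \right)} = \left(15 + z d^{2}\right) \left(d + z\right)$ ($h{\left(d,z \right)} = \left(15 + d^{2} z\right) \left(d + z\right) = \left(15 + z d^{2}\right) \left(d + z\right)$)
$\left(h{\left(-25,J \right)} - 155\right)^{2} = \left(\left(15 \left(-25\right) + 15 \left(-240\right) - 240 \left(-25\right)^{3} + \left(-25\right)^{2} \left(-240\right)^{2}\right) - 155\right)^{2} = \left(\left(-375 - 3600 - -3750000 + 625 \cdot 57600\right) - 155\right)^{2} = \left(\left(-375 - 3600 + 3750000 + 36000000\right) - 155\right)^{2} = \left(39746025 - 155\right)^{2} = 39745870^{2} = 1579734182056900$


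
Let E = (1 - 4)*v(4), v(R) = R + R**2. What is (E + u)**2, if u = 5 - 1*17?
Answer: 5184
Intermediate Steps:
E = -60 (E = (1 - 4)*(4*(1 + 4)) = -12*5 = -3*20 = -60)
u = -12 (u = 5 - 17 = -12)
(E + u)**2 = (-60 - 12)**2 = (-72)**2 = 5184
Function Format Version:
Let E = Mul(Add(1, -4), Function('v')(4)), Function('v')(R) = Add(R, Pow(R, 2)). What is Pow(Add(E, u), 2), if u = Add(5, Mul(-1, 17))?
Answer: 5184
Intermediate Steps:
E = -60 (E = Mul(Add(1, -4), Mul(4, Add(1, 4))) = Mul(-3, Mul(4, 5)) = Mul(-3, 20) = -60)
u = -12 (u = Add(5, -17) = -12)
Pow(Add(E, u), 2) = Pow(Add(-60, -12), 2) = Pow(-72, 2) = 5184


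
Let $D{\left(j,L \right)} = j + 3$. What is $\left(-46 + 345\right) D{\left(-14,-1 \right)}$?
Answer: $-3289$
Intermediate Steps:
$D{\left(j,L \right)} = 3 + j$
$\left(-46 + 345\right) D{\left(-14,-1 \right)} = \left(-46 + 345\right) \left(3 - 14\right) = 299 \left(-11\right) = -3289$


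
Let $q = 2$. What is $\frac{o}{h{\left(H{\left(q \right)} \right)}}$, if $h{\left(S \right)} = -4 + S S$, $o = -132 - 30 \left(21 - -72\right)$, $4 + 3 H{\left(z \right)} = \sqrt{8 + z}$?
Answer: $-487 + \frac{1948 \sqrt{10}}{5} \approx 745.02$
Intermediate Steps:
$H{\left(z \right)} = - \frac{4}{3} + \frac{\sqrt{8 + z}}{3}$
$o = -2922$ ($o = -132 - 30 \left(21 + 72\right) = -132 - 2790 = -2922$)
$h{\left(S \right)} = -4 + S^{2}$
$\frac{o}{h{\left(H{\left(q \right)} \right)}} = - \frac{2922}{-4 + \left(- \frac{4}{3} + \frac{\sqrt{8 + 2}}{3}\right)^{2}} = - \frac{2922}{-4 + \left(- \frac{4}{3} + \frac{\sqrt{10}}{3}\right)^{2}}$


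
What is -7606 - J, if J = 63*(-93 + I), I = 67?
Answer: -5968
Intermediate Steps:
J = -1638 (J = 63*(-93 + 67) = 63*(-26) = -1638)
-7606 - J = -7606 - 1*(-1638) = -7606 + 1638 = -5968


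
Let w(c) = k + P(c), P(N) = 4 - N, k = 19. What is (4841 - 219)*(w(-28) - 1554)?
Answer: -6946866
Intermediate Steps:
w(c) = 23 - c (w(c) = 19 + (4 - c) = 23 - c)
(4841 - 219)*(w(-28) - 1554) = (4841 - 219)*((23 - 1*(-28)) - 1554) = 4622*((23 + 28) - 1554) = 4622*(51 - 1554) = 4622*(-1503) = -6946866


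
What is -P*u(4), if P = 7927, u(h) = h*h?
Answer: -126832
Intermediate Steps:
u(h) = h²
-P*u(4) = -7927*4² = -7927*16 = -1*126832 = -126832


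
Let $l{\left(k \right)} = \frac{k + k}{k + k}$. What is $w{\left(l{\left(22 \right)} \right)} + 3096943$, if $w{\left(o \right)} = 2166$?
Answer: $3099109$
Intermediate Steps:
$l{\left(k \right)} = 1$ ($l{\left(k \right)} = \frac{2 k}{2 k} = 2 k \frac{1}{2 k} = 1$)
$w{\left(l{\left(22 \right)} \right)} + 3096943 = 2166 + 3096943 = 3099109$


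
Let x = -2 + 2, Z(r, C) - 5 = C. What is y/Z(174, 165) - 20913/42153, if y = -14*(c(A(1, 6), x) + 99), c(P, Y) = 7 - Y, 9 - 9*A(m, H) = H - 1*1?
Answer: -11018377/1194335 ≈ -9.2255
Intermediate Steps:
Z(r, C) = 5 + C
A(m, H) = 10/9 - H/9 (A(m, H) = 1 - (H - 1*1)/9 = 1 - (H - 1)/9 = 1 - (-1 + H)/9 = 1 + (⅑ - H/9) = 10/9 - H/9)
x = 0
y = -1484 (y = -14*((7 - 1*0) + 99) = -14*((7 + 0) + 99) = -14*(7 + 99) = -14*106 = -1484)
y/Z(174, 165) - 20913/42153 = -1484/(5 + 165) - 20913/42153 = -1484/170 - 20913*1/42153 = -1484*1/170 - 6971/14051 = -742/85 - 6971/14051 = -11018377/1194335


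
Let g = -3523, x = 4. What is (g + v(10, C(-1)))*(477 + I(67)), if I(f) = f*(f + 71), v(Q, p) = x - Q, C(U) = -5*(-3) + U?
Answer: -34312467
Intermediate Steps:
C(U) = 15 + U
v(Q, p) = 4 - Q
I(f) = f*(71 + f)
(g + v(10, C(-1)))*(477 + I(67)) = (-3523 + (4 - 1*10))*(477 + 67*(71 + 67)) = (-3523 + (4 - 10))*(477 + 67*138) = (-3523 - 6)*(477 + 9246) = -3529*9723 = -34312467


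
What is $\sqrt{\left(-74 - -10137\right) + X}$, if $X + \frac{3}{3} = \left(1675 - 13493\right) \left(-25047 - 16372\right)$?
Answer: $2 \sqrt{122374951} \approx 22125.0$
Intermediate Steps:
$X = 489489741$ ($X = -1 + \left(1675 - 13493\right) \left(-25047 - 16372\right) = -1 - -489489742 = -1 + 489489742 = 489489741$)
$\sqrt{\left(-74 - -10137\right) + X} = \sqrt{\left(-74 - -10137\right) + 489489741} = \sqrt{\left(-74 + 10137\right) + 489489741} = \sqrt{10063 + 489489741} = \sqrt{489499804} = 2 \sqrt{122374951}$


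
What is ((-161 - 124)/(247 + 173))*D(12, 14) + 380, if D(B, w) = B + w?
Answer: 5073/14 ≈ 362.36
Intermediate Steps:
((-161 - 124)/(247 + 173))*D(12, 14) + 380 = ((-161 - 124)/(247 + 173))*(12 + 14) + 380 = -285/420*26 + 380 = -285*1/420*26 + 380 = -19/28*26 + 380 = -247/14 + 380 = 5073/14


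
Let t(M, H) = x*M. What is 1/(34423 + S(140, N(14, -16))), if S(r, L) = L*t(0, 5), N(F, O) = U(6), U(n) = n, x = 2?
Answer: 1/34423 ≈ 2.9050e-5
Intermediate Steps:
N(F, O) = 6
t(M, H) = 2*M
S(r, L) = 0 (S(r, L) = L*(2*0) = L*0 = 0)
1/(34423 + S(140, N(14, -16))) = 1/(34423 + 0) = 1/34423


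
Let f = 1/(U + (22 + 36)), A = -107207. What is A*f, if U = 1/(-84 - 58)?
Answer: -15223394/8235 ≈ -1848.6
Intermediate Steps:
U = -1/142 (U = 1/(-142) = -1/142 ≈ -0.0070423)
f = 142/8235 (f = 1/(-1/142 + (22 + 36)) = 1/(-1/142 + 58) = 1/(8235/142) = 142/8235 ≈ 0.017243)
A*f = -107207*142/8235 = -15223394/8235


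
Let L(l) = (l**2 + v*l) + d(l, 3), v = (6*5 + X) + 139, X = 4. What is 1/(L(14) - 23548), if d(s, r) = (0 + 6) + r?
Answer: -1/20921 ≈ -4.7799e-5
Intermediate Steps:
d(s, r) = 6 + r
v = 173 (v = (6*5 + 4) + 139 = (30 + 4) + 139 = 34 + 139 = 173)
L(l) = 9 + l**2 + 173*l (L(l) = (l**2 + 173*l) + (6 + 3) = (l**2 + 173*l) + 9 = 9 + l**2 + 173*l)
1/(L(14) - 23548) = 1/((9 + 14**2 + 173*14) - 23548) = 1/((9 + 196 + 2422) - 23548) = 1/(2627 - 23548) = 1/(-20921) = -1/20921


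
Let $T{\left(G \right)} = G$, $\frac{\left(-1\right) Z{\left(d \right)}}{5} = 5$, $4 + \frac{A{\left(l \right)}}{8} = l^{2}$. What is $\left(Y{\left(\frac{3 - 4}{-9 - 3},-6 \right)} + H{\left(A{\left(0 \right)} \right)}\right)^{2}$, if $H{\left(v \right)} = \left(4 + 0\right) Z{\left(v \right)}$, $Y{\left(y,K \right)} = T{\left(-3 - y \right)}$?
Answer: $\frac{1530169}{144} \approx 10626.0$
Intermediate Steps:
$A{\left(l \right)} = -32 + 8 l^{2}$
$Z{\left(d \right)} = -25$ ($Z{\left(d \right)} = \left(-5\right) 5 = -25$)
$Y{\left(y,K \right)} = -3 - y$
$H{\left(v \right)} = -100$ ($H{\left(v \right)} = \left(4 + 0\right) \left(-25\right) = 4 \left(-25\right) = -100$)
$\left(Y{\left(\frac{3 - 4}{-9 - 3},-6 \right)} + H{\left(A{\left(0 \right)} \right)}\right)^{2} = \left(\left(-3 - \frac{3 - 4}{-9 - 3}\right) - 100\right)^{2} = \left(\left(-3 - - \frac{1}{-12}\right) - 100\right)^{2} = \left(\left(-3 - \left(-1\right) \left(- \frac{1}{12}\right)\right) - 100\right)^{2} = \left(\left(-3 - \frac{1}{12}\right) - 100\right)^{2} = \left(- \frac{37}{12} - 100\right)^{2} = \left(- \frac{1237}{12}\right)^{2} = \frac{1530169}{144}$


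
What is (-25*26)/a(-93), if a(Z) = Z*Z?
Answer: -650/8649 ≈ -0.075153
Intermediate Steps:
a(Z) = Z²
(-25*26)/a(-93) = (-25*26)/((-93)²) = -650/8649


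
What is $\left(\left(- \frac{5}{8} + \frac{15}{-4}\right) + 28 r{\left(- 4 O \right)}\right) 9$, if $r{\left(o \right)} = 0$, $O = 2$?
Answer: $- \frac{315}{8} \approx -39.375$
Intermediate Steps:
$\left(\left(- \frac{5}{8} + \frac{15}{-4}\right) + 28 r{\left(- 4 O \right)}\right) 9 = \left(\left(- \frac{5}{8} + \frac{15}{-4}\right) + 28 \cdot 0\right) 9 = \left(\left(\left(-5\right) \frac{1}{8} + 15 \left(- \frac{1}{4}\right)\right) + 0\right) 9 = \left(\left(- \frac{5}{8} - \frac{15}{4}\right) + 0\right) 9 = \left(- \frac{35}{8} + 0\right) 9 = \left(- \frac{35}{8}\right) 9 = - \frac{315}{8}$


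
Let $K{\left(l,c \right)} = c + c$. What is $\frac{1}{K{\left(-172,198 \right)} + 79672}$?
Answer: $\frac{1}{80068} \approx 1.2489 \cdot 10^{-5}$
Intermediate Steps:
$K{\left(l,c \right)} = 2 c$
$\frac{1}{K{\left(-172,198 \right)} + 79672} = \frac{1}{2 \cdot 198 + 79672} = \frac{1}{396 + 79672} = \frac{1}{80068}$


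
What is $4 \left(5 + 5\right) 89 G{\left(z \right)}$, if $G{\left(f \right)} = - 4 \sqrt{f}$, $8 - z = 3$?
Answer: $- 14240 \sqrt{5} \approx -31842.0$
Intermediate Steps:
$z = 5$ ($z = 8 - 3 = 5$)
$4 \left(5 + 5\right) 89 G{\left(z \right)} = 4 \left(5 + 5\right) 89 \left(- 4 \sqrt{5}\right) = 4 \cdot 10 \cdot 89 \left(- 4 \sqrt{5}\right) = 40 \cdot 89 \left(- 4 \sqrt{5}\right) = 3560 \left(- 4 \sqrt{5}\right) = - 14240 \sqrt{5}$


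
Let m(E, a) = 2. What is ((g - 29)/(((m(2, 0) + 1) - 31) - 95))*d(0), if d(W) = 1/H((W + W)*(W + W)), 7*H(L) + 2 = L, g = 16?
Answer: -91/246 ≈ -0.36992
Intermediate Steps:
H(L) = -2/7 + L/7
d(W) = 1/(-2/7 + 4*W**2/7) (d(W) = 1/(-2/7 + ((W + W)*(W + W))/7) = 1/(-2/7 + ((2*W)*(2*W))/7) = 1/(-2/7 + (4*W**2)/7) = 1/(-2/7 + 4*W**2/7))
((g - 29)/(((m(2, 0) + 1) - 31) - 95))*d(0) = ((16 - 29)/(((2 + 1) - 31) - 95))*(7/(2*(-1 + 2*0**2))) = (-13/((3 - 31) - 95))*(7/(2*(-1 + 2*0))) = (-13/(-28 - 95))*(7/(2*(-1 + 0))) = (-13/(-123))*((7/2)/(-1)) = (-13*(-1/123))*((7/2)*(-1)) = (13/123)*(-7/2) = -91/246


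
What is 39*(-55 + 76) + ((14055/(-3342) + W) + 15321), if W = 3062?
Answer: 21386343/1114 ≈ 19198.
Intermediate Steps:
39*(-55 + 76) + ((14055/(-3342) + W) + 15321) = 39*(-55 + 76) + ((14055/(-3342) + 3062) + 15321) = 39*21 + ((14055*(-1/3342) + 3062) + 15321) = 819 + ((-4685/1114 + 3062) + 15321) = 819 + (3406383/1114 + 15321) = 819 + 20473977/1114 = 21386343/1114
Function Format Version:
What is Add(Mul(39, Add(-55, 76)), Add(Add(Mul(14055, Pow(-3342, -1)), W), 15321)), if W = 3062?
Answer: Rational(21386343, 1114) ≈ 19198.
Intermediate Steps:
Add(Mul(39, Add(-55, 76)), Add(Add(Mul(14055, Pow(-3342, -1)), W), 15321)) = Add(Mul(39, Add(-55, 76)), Add(Add(Mul(14055, Pow(-3342, -1)), 3062), 15321)) = Add(Mul(39, 21), Add(Add(Mul(14055, Rational(-1, 3342)), 3062), 15321)) = Add(819, Add(Add(Rational(-4685, 1114), 3062), 15321)) = Add(819, Add(Rational(3406383, 1114), 15321)) = Add(819, Rational(20473977, 1114)) = Rational(21386343, 1114)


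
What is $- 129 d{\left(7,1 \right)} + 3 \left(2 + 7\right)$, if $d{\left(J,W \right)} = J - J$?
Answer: $27$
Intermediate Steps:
$d{\left(J,W \right)} = 0$
$- 129 d{\left(7,1 \right)} + 3 \left(2 + 7\right) = \left(-129\right) 0 + 3 \left(2 + 7\right) = 0 + 3 \cdot 9 = 0 + 27 = 27$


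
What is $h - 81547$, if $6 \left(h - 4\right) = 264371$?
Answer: $- \frac{224887}{6} \approx -37481.0$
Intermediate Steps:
$h = \frac{264395}{6}$ ($h = 4 + \frac{1}{6} \cdot 264371 = 4 + \frac{264371}{6} = \frac{264395}{6} \approx 44066.0$)
$h - 81547 = \frac{264395}{6} - 81547 = - \frac{224887}{6}$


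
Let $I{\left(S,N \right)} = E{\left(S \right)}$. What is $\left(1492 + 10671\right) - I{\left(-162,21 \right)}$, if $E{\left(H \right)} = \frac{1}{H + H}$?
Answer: $\frac{3940813}{324} \approx 12163.0$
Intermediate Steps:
$E{\left(H \right)} = \frac{1}{2 H}$
$I{\left(S,N \right)} = \frac{1}{2 S}$
$\left(1492 + 10671\right) - I{\left(-162,21 \right)} = \left(1492 + 10671\right) - \frac{1}{2 \left(-162\right)} = 12163 - \frac{1}{2} \left(- \frac{1}{162}\right) = 12163 - - \frac{1}{324} = 12163 + \frac{1}{324} = \frac{3940813}{324}$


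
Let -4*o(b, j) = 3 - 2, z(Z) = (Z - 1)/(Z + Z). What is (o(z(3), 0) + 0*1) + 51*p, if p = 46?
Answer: 9383/4 ≈ 2345.8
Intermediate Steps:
z(Z) = (-1 + Z)/(2*Z) (z(Z) = (-1 + Z)/((2*Z)) = (-1 + Z)*(1/(2*Z)) = (-1 + Z)/(2*Z))
o(b, j) = -1/4 (o(b, j) = -(3 - 2)/4 = -1/4*1 = -1/4)
(o(z(3), 0) + 0*1) + 51*p = (-1/4 + 0*1) + 51*46 = (-1/4 + 0) + 2346 = -1/4 + 2346 = 9383/4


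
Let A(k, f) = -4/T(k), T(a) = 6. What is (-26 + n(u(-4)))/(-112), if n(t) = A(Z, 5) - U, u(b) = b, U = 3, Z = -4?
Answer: 89/336 ≈ 0.26488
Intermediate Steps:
A(k, f) = -⅔ (A(k, f) = -4/6 = -4*⅙ = -⅔)
n(t) = -11/3 (n(t) = -⅔ - 1*3 = -⅔ - 3 = -11/3)
(-26 + n(u(-4)))/(-112) = (-26 - 11/3)/(-112) = -1/112*(-89/3) = 89/336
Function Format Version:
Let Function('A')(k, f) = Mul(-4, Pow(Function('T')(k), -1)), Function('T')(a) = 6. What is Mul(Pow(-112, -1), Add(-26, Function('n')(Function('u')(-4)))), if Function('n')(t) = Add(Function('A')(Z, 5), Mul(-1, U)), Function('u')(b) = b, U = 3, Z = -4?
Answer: Rational(89, 336) ≈ 0.26488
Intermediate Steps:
Function('A')(k, f) = Rational(-2, 3) (Function('A')(k, f) = Mul(-4, Pow(6, -1)) = Mul(-4, Rational(1, 6)) = Rational(-2, 3))
Function('n')(t) = Rational(-11, 3) (Function('n')(t) = Add(Rational(-2, 3), Mul(-1, 3)) = Add(Rational(-2, 3), -3) = Rational(-11, 3))
Mul(Pow(-112, -1), Add(-26, Function('n')(Function('u')(-4)))) = Mul(Pow(-112, -1), Add(-26, Rational(-11, 3))) = Mul(Rational(-1, 112), Rational(-89, 3)) = Rational(89, 336)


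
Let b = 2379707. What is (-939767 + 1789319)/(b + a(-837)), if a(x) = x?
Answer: 424776/1189435 ≈ 0.35712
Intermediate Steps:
(-939767 + 1789319)/(b + a(-837)) = (-939767 + 1789319)/(2379707 - 837) = 849552/2378870 = 849552*(1/2378870) = 424776/1189435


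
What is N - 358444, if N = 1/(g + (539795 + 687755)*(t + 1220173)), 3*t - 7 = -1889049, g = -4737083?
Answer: -779458837772922841/2174562380101 ≈ -3.5844e+5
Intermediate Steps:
t = -1889042/3 (t = 7/3 + (1/3)*(-1889049) = 7/3 - 629683 = -1889042/3 ≈ -6.2968e+5)
N = 3/2174562380101 (N = 1/(-4737083 + (539795 + 687755)*(-1889042/3 + 1220173)) = 1/(-4737083 + 1227550*(1771477/3)) = 1/(-4737083 + 2174576591350/3) = 1/(2174562380101/3) = 3/2174562380101 ≈ 1.3796e-12)
N - 358444 = 3/2174562380101 - 358444 = -779458837772922841/2174562380101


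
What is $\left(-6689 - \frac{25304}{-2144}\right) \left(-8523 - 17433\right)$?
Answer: $\frac{11611994121}{67} \approx 1.7331 \cdot 10^{8}$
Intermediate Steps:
$\left(-6689 - \frac{25304}{-2144}\right) \left(-8523 - 17433\right) = \left(-6689 - - \frac{3163}{268}\right) \left(-25956\right) = \left(-6689 + \frac{3163}{268}\right) \left(-25956\right) = \left(- \frac{1789489}{268}\right) \left(-25956\right) = \frac{11611994121}{67}$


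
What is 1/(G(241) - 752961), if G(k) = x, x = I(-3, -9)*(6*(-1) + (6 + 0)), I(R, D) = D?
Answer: -1/752961 ≈ -1.3281e-6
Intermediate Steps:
x = 0 (x = -9*(6*(-1) + (6 + 0)) = -9*(-6 + 6) = -9*0 = 0)
G(k) = 0
1/(G(241) - 752961) = 1/(0 - 752961) = 1/(-752961) = -1/752961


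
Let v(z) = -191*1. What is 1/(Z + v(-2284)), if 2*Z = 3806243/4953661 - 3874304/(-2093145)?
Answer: -441222585270/83695662571013 ≈ -0.0052717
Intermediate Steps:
v(z) = -191
Z = 577851215557/441222585270 (Z = (3806243/4953661 - 3874304/(-2093145))/2 = (3806243*(1/4953661) - 3874304*(-1/2093145))/2 = (3806243/4953661 + 82432/44535)/2 = (1/2)*(577851215557/220611292635) = 577851215557/441222585270 ≈ 1.3097)
1/(Z + v(-2284)) = 1/(577851215557/441222585270 - 191) = 1/(-83695662571013/441222585270) = -441222585270/83695662571013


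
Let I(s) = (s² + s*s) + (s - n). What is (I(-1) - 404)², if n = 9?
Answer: 169744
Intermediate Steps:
I(s) = -9 + s + 2*s² (I(s) = (s² + s*s) + (s - 1*9) = (s² + s²) + (s - 9) = 2*s² + (-9 + s) = -9 + s + 2*s²)
(I(-1) - 404)² = ((-9 - 1 + 2*(-1)²) - 404)² = ((-9 - 1 + 2*1) - 404)² = ((-9 - 1 + 2) - 404)² = (-8 - 404)² = (-412)² = 169744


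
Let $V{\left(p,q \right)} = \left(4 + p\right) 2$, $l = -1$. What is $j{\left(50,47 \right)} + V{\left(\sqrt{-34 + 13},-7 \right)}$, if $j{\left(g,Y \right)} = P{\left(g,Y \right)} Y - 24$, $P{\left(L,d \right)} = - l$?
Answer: $31 + 2 i \sqrt{21} \approx 31.0 + 9.1651 i$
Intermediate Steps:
$P{\left(L,d \right)} = 1$ ($P{\left(L,d \right)} = \left(-1\right) \left(-1\right) = 1$)
$j{\left(g,Y \right)} = -24 + Y$ ($j{\left(g,Y \right)} = 1 Y - 24 = Y - 24 = -24 + Y$)
$V{\left(p,q \right)} = 8 + 2 p$
$j{\left(50,47 \right)} + V{\left(\sqrt{-34 + 13},-7 \right)} = \left(-24 + 47\right) + \left(8 + 2 \sqrt{-34 + 13}\right) = 23 + \left(8 + 2 \sqrt{-21}\right) = 23 + \left(8 + 2 i \sqrt{21}\right) = 31 + 2 i \sqrt{21}$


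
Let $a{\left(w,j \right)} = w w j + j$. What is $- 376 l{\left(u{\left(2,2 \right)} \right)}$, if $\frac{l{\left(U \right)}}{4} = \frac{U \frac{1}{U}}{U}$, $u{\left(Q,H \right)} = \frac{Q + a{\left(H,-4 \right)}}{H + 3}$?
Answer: $\frac{3760}{9} \approx 417.78$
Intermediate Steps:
$a{\left(w,j \right)} = j + j w^{2}$ ($a{\left(w,j \right)} = w^{2} j + j = j w^{2} + j = j + j w^{2}$)
$u{\left(Q,H \right)} = \frac{-4 + Q - 4 H^{2}}{3 + H}$ ($u{\left(Q,H \right)} = \frac{Q - 4 \left(1 + H^{2}\right)}{H + 3} = \frac{Q - \left(4 + 4 H^{2}\right)}{3 + H} = \frac{-4 + Q - 4 H^{2}}{3 + H}$)
$l{\left(U \right)} = \frac{4}{U}$ ($l{\left(U \right)} = 4 \frac{U \frac{1}{U}}{U} = 4 \cdot 1 \frac{1}{U} = \frac{4}{U}$)
$- 376 l{\left(u{\left(2,2 \right)} \right)} = - 376 \frac{4}{\frac{1}{3 + 2} \left(-4 + 2 - 4 \cdot 2^{2}\right)} = - 376 \frac{4}{\frac{1}{5} \left(-4 + 2 - 16\right)} = - 376 \frac{4}{\frac{1}{5} \left(-18\right)} = - 376 \frac{4}{- \frac{18}{5}} = - 376 \cdot 4 \left(- \frac{5}{18}\right) = \left(-376\right) \left(- \frac{10}{9}\right) = \frac{3760}{9}$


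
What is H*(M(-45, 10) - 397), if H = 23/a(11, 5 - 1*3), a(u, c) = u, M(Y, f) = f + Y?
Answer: -9936/11 ≈ -903.27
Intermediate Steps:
M(Y, f) = Y + f
H = 23/11 ≈ 2.0909
H*(M(-45, 10) - 397) = 23*((-45 + 10) - 397)/11 = 23*(-35 - 397)/11 = (23/11)*(-432) = -9936/11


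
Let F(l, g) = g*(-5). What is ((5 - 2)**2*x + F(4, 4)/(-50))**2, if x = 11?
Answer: 247009/25 ≈ 9880.4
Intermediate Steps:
F(l, g) = -5*g
((5 - 2)**2*x + F(4, 4)/(-50))**2 = ((5 - 2)**2*11 - 5*4/(-50))**2 = (3**2*11 - 20*(-1/50))**2 = (9*11 + 2/5)**2 = (99 + 2/5)**2 = (497/5)**2 = 247009/25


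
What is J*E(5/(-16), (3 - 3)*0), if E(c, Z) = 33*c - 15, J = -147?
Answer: 59535/16 ≈ 3720.9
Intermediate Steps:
E(c, Z) = -15 + 33*c
J*E(5/(-16), (3 - 3)*0) = -147*(-15 + 33*(5/(-16))) = -147*(-15 + 33*(5*(-1/16))) = -147*(-15 + 33*(-5/16)) = -147*(-15 - 165/16) = -147*(-405/16) = 59535/16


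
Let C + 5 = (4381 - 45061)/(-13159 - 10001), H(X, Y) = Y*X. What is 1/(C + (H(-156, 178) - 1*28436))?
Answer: -193/10847998 ≈ -1.7791e-5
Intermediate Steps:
H(X, Y) = X*Y
C = -626/193 (C = -5 + (4381 - 45061)/(-13159 - 10001) = -5 - 40680/(-23160) = -5 - 40680*(-1/23160) = -5 + 339/193 = -626/193 ≈ -3.2435)
1/(C + (H(-156, 178) - 1*28436)) = 1/(-626/193 + (-156*178 - 1*28436)) = 1/(-626/193 + (-27768 - 28436)) = 1/(-626/193 - 56204) = 1/(-10847998/193) = -193/10847998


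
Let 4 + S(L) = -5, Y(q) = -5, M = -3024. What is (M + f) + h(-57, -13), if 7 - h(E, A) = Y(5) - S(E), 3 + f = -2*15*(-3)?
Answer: -2934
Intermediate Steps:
S(L) = -9 (S(L) = -4 - 5 = -9)
f = 87 (f = -3 - 2*15*(-3) = -3 - 30*(-3) = -3 + 90 = 87)
h(E, A) = 3 (h(E, A) = 7 - (-5 - 1*(-9)) = 7 - (-5 + 9) = 7 - 1*4 = 7 - 4 = 3)
(M + f) + h(-57, -13) = (-3024 + 87) + 3 = -2937 + 3 = -2934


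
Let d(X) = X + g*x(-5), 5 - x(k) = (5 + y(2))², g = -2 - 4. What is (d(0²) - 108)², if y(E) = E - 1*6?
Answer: 17424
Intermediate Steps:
g = -6
y(E) = -6 + E (y(E) = E - 6 = -6 + E)
x(k) = 4 (x(k) = 5 - (5 + (-6 + 2))² = 5 - (5 - 4)² = 5 - 1*1² = 5 - 1*1 = 5 - 1 = 4)
d(X) = -24 + X (d(X) = X - 6*4 = X - 24 = -24 + X)
(d(0²) - 108)² = ((-24 + 0²) - 108)² = ((-24 + 0) - 108)² = (-24 - 108)² = (-132)² = 17424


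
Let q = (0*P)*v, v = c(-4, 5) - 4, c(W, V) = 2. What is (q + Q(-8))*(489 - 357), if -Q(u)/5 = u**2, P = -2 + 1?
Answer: -42240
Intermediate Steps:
P = -1
v = -2 (v = 2 - 4 = -2)
Q(u) = -5*u**2
q = 0 (q = (0*(-1))*(-2) = 0*(-2) = 0)
(q + Q(-8))*(489 - 357) = (0 - 5*(-8)**2)*(489 - 357) = (0 - 5*64)*132 = (0 - 320)*132 = -320*132 = -42240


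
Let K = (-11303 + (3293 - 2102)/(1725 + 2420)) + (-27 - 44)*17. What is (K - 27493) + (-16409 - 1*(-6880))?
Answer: -205308949/4145 ≈ -49532.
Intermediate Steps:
K = -51852759/4145 (K = (-11303 + 1191/4145) - 71*17 = (-11303 + 1191*(1/4145)) - 1207 = (-11303 + 1191/4145) - 1207 = -46849744/4145 - 1207 = -51852759/4145 ≈ -12510.)
(K - 27493) + (-16409 - 1*(-6880)) = (-51852759/4145 - 27493) + (-16409 - 1*(-6880)) = -165811244/4145 + (-16409 + 6880) = -165811244/4145 - 9529 = -205308949/4145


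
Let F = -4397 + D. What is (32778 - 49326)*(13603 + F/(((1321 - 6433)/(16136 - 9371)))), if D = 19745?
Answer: 7881142206/71 ≈ 1.1100e+8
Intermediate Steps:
F = 15348 (F = -4397 + 19745 = 15348)
(32778 - 49326)*(13603 + F/(((1321 - 6433)/(16136 - 9371)))) = (32778 - 49326)*(13603 + 15348/(((1321 - 6433)/(16136 - 9371)))) = -16548*(13603 + 15348/((-5112/6765))) = -16548*(13603 + 15348/((-5112*1/6765))) = -16548*(13603 + 15348/(-1704/2255)) = -16548*(13603 + 15348*(-2255/1704)) = -16548*(13603 - 2884145/142) = -16548*(-952519/142) = 7881142206/71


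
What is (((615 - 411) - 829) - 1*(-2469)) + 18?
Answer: 1862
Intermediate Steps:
(((615 - 411) - 829) - 1*(-2469)) + 18 = ((204 - 829) + 2469) + 18 = (-625 + 2469) + 18 = 1844 + 18 = 1862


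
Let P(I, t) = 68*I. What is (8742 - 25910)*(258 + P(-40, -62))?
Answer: 42267616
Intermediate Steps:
(8742 - 25910)*(258 + P(-40, -62)) = (8742 - 25910)*(258 + 68*(-40)) = -17168*(258 - 2720) = -17168*(-2462) = 42267616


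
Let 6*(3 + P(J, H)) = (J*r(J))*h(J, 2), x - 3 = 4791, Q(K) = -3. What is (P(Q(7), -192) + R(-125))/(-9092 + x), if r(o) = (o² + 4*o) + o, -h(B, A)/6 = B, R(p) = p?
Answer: 37/2149 ≈ 0.017217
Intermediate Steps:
h(B, A) = -6*B
x = 4794 (x = 3 + 4791 = 4794)
r(o) = o² + 5*o
P(J, H) = -3 - J³*(5 + J) (P(J, H) = -3 + ((J*(J*(5 + J)))*(-6*J))/6 = -3 + ((J²*(5 + J))*(-6*J))/6 = -3 + (-6*J³*(5 + J))/6 = -3 - J³*(5 + J))
(P(Q(7), -192) + R(-125))/(-9092 + x) = ((-3 - 1*(-3)³*(5 - 3)) - 125)/(-9092 + 4794) = ((-3 - 1*(-27)*2) - 125)/(-4298) = ((-3 + 54) - 125)*(-1/4298) = (51 - 125)*(-1/4298) = -74*(-1/4298) = 37/2149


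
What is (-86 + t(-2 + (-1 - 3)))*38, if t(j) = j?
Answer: -3496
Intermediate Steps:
(-86 + t(-2 + (-1 - 3)))*38 = (-86 + (-2 + (-1 - 3)))*38 = (-86 + (-2 - 4))*38 = (-86 - 6)*38 = -92*38 = -3496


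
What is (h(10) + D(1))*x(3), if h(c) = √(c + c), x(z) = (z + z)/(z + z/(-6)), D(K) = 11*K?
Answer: 132/5 + 24*√5/5 ≈ 37.133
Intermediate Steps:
x(z) = 12/5 (x(z) = (2*z)/(z + z*(-⅙)) = (2*z)/(z - z/6) = (2*z)/((5*z/6)) = (2*z)*(6/(5*z)) = 12/5)
h(c) = √2*√c (h(c) = √(2*c) = √2*√c)
(h(10) + D(1))*x(3) = (√2*√10 + 11*1)*(12/5) = (2*√5 + 11)*(12/5) = (11 + 2*√5)*(12/5) = 132/5 + 24*√5/5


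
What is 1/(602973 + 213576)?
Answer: 1/816549 ≈ 1.2247e-6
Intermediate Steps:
1/(602973 + 213576) = 1/816549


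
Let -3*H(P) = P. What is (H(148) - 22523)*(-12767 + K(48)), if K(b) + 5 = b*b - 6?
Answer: 709267858/3 ≈ 2.3642e+8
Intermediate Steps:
H(P) = -P/3
K(b) = -11 + b² (K(b) = -5 + (b*b - 6) = -5 + (b² - 6) = -5 + (-6 + b²) = -11 + b²)
(H(148) - 22523)*(-12767 + K(48)) = (-⅓*148 - 22523)*(-12767 + (-11 + 48²)) = (-148/3 - 22523)*(-12767 + (-11 + 2304)) = -67717*(-12767 + 2293)/3 = -67717/3*(-10474) = 709267858/3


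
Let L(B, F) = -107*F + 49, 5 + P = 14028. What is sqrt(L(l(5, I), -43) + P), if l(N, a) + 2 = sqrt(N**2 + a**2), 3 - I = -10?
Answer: sqrt(18673) ≈ 136.65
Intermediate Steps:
I = 13 (I = 3 - 1*(-10) = 3 + 10 = 13)
P = 14023 (P = -5 + 14028 = 14023)
l(N, a) = -2 + sqrt(N**2 + a**2)
L(B, F) = 49 - 107*F
sqrt(L(l(5, I), -43) + P) = sqrt((49 - 107*(-43)) + 14023) = sqrt((49 + 4601) + 14023) = sqrt(4650 + 14023) = sqrt(18673)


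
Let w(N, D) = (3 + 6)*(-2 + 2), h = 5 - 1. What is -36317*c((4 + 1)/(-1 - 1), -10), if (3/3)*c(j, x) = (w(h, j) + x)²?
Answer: -3631700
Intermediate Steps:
h = 4
w(N, D) = 0 (w(N, D) = 9*0 = 0)
c(j, x) = x² (c(j, x) = (0 + x)² = x²)
-36317*c((4 + 1)/(-1 - 1), -10) = -36317*(-10)² = -36317*100 = -3631700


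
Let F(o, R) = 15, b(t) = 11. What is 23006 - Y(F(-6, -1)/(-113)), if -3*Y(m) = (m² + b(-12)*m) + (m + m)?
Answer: 293756344/12769 ≈ 23005.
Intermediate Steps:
Y(m) = -13*m/3 - m²/3 (Y(m) = -((m² + 11*m) + (m + m))/3 = -((m² + 11*m) + 2*m)/3 = -(m² + 13*m)/3 = -13*m/3 - m²/3)
23006 - Y(F(-6, -1)/(-113)) = 23006 - (-1)*15/(-113)*(13 + 15/(-113))/3 = 23006 - (-1)*15*(-1/113)*(13 + 15*(-1/113))/3 = 23006 - (-1)*(-15)*(13 - 15/113)/(3*113) = 23006 - (-1)*(-15)*1454/(3*113*113) = 23006 - 1*7270/12769 = 23006 - 7270/12769 = 293756344/12769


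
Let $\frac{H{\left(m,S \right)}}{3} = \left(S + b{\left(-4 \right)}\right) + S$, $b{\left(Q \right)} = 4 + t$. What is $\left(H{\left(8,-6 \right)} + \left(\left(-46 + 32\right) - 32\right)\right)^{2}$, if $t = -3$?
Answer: $6241$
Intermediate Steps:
$b{\left(Q \right)} = 1$ ($b{\left(Q \right)} = 4 - 3 = 1$)
$H{\left(m,S \right)} = 3 + 6 S$ ($H{\left(m,S \right)} = 3 \left(\left(S + 1\right) + S\right) = 3 \left(\left(1 + S\right) + S\right) = 3 \left(1 + 2 S\right) = 3 + 6 S$)
$\left(H{\left(8,-6 \right)} + \left(\left(-46 + 32\right) - 32\right)\right)^{2} = \left(\left(3 + 6 \left(-6\right)\right) + \left(\left(-46 + 32\right) - 32\right)\right)^{2} = \left(\left(3 - 36\right) - 46\right)^{2} = \left(-33 - 46\right)^{2} = \left(-79\right)^{2} = 6241$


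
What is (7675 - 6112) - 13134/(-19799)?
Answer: 30958971/19799 ≈ 1563.7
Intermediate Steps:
(7675 - 6112) - 13134/(-19799) = 1563 - 13134*(-1/19799) = 1563 + 13134/19799 = 30958971/19799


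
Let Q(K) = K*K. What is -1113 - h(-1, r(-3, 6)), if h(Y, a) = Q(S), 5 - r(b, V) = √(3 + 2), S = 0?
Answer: -1113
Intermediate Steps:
r(b, V) = 5 - √5 (r(b, V) = 5 - √(3 + 2) = 5 - √5)
Q(K) = K²
h(Y, a) = 0 (h(Y, a) = 0² = 0)
-1113 - h(-1, r(-3, 6)) = -1113 - 1*0 = -1113 + 0 = -1113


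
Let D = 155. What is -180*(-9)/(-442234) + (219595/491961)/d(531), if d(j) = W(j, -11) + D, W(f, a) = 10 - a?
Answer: -21577772545/19145445516912 ≈ -0.0011270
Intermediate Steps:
d(j) = 176 (d(j) = (10 - 1*(-11)) + 155 = (10 + 11) + 155 = 21 + 155 = 176)
-180*(-9)/(-442234) + (219595/491961)/d(531) = -180*(-9)/(-442234) + (219595/491961)/176 = 1620*(-1/442234) + (219595*(1/491961))*(1/176) = -810/221117 + (219595/491961)*(1/176) = -810/221117 + 219595/86585136 = -21577772545/19145445516912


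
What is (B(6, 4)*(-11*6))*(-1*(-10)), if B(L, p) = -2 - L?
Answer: 5280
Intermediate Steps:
(B(6, 4)*(-11*6))*(-1*(-10)) = ((-2 - 1*6)*(-11*6))*(-1*(-10)) = ((-2 - 6)*(-66))*10 = -8*(-66)*10 = 528*10 = 5280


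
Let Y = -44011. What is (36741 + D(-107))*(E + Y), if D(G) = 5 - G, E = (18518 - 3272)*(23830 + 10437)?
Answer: 19251663398363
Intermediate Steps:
E = 522434682 (E = 15246*34267 = 522434682)
(36741 + D(-107))*(E + Y) = (36741 + (5 - 1*(-107)))*(522434682 - 44011) = (36741 + (5 + 107))*522390671 = (36741 + 112)*522390671 = 36853*522390671 = 19251663398363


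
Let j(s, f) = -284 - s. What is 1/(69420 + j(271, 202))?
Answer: 1/68865 ≈ 1.4521e-5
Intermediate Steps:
1/(69420 + j(271, 202)) = 1/(69420 + (-284 - 1*271)) = 1/(69420 + (-284 - 271)) = 1/(69420 - 555) = 1/68865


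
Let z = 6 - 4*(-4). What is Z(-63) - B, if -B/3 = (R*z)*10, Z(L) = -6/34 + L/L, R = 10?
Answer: 112214/17 ≈ 6600.8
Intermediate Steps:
z = 22 (z = 6 + 16 = 22)
Z(L) = 14/17 (Z(L) = -6*1/34 + 1 = -3/17 + 1 = 14/17)
B = -6600 (B = -3*10*22*10 = -660*10 = -3*2200 = -6600)
Z(-63) - B = 14/17 - 1*(-6600) = 14/17 + 6600 = 112214/17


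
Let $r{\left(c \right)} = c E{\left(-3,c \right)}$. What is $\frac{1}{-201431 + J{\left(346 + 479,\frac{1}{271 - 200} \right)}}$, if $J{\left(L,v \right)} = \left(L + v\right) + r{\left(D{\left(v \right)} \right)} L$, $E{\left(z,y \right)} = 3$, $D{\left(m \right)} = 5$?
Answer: $- \frac{71}{13364400} \approx -5.3126 \cdot 10^{-6}$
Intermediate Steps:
$r{\left(c \right)} = 3 c$ ($r{\left(c \right)} = c 3 = 3 c$)
$J{\left(L,v \right)} = v + 16 L$ ($J{\left(L,v \right)} = \left(L + v\right) + 3 \cdot 5 L = \left(L + v\right) + 15 L = v + 16 L$)
$\frac{1}{-201431 + J{\left(346 + 479,\frac{1}{271 - 200} \right)}} = \frac{1}{-201431 + \left(\frac{1}{271 - 200} + 16 \left(346 + 479\right)\right)} = \frac{1}{-201431 + \left(\frac{1}{71} + 16 \cdot 825\right)} = \frac{1}{-201431 + \left(\frac{1}{71} + 13200\right)} = \frac{1}{-201431 + \frac{937201}{71}} = \frac{1}{- \frac{13364400}{71}} = - \frac{71}{13364400}$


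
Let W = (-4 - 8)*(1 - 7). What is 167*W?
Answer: 12024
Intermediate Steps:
W = 72 (W = -12*(-6) = 72)
167*W = 167*72 = 12024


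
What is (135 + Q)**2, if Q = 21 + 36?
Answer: 36864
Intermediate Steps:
Q = 57
(135 + Q)**2 = (135 + 57)**2 = 192**2 = 36864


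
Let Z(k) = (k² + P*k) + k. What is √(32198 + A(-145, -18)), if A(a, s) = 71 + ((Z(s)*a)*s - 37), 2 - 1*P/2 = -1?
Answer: 2*√137253 ≈ 740.95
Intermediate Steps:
P = 6 (P = 4 - 2*(-1) = 4 + 2 = 6)
Z(k) = k² + 7*k (Z(k) = (k² + 6*k) + k = k² + 7*k)
A(a, s) = 34 + a*s²*(7 + s) (A(a, s) = 71 + (((s*(7 + s))*a)*s - 37) = 71 + ((a*s*(7 + s))*s - 37) = 71 + (a*s²*(7 + s) - 37) = 71 + (-37 + a*s²*(7 + s)) = 34 + a*s²*(7 + s))
√(32198 + A(-145, -18)) = √(32198 + (34 - 145*(-18)²*(7 - 18))) = √(32198 + (34 - 145*324*(-11))) = √(32198 + (34 + 516780)) = √(32198 + 516814) = √549012 = 2*√137253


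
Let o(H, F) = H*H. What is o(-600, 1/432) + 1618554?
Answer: 1978554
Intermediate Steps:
o(H, F) = H²
o(-600, 1/432) + 1618554 = (-600)² + 1618554 = 360000 + 1618554 = 1978554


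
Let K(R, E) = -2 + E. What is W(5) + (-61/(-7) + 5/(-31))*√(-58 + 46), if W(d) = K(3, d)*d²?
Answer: 75 + 3712*I*√3/217 ≈ 75.0 + 29.628*I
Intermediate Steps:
W(d) = d²*(-2 + d) (W(d) = (-2 + d)*d² = d²*(-2 + d))
W(5) + (-61/(-7) + 5/(-31))*√(-58 + 46) = 5²*(-2 + 5) + (-61/(-7) + 5/(-31))*√(-58 + 46) = 25*3 + (-61*(-⅐) + 5*(-1/31))*√(-12) = 75 + (61/7 - 5/31)*(2*I*√3) = 75 + 1856*(2*I*√3)/217 = 75 + 3712*I*√3/217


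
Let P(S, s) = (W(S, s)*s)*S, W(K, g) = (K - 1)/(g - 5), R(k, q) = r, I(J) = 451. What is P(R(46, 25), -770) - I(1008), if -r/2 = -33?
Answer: 118151/31 ≈ 3811.3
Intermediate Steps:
r = 66 (r = -2*(-33) = 66)
R(k, q) = 66
W(K, g) = (-1 + K)/(-5 + g)
P(S, s) = S*s*(-1 + S)/(-5 + s) (P(S, s) = (((-1 + S)/(-5 + s))*s)*S = (s*(-1 + S)/(-5 + s))*S = S*s*(-1 + S)/(-5 + s))
P(R(46, 25), -770) - I(1008) = 66*(-770)*(-1 + 66)/(-5 - 770) - 1*451 = 66*(-770)*65/(-775) - 451 = 66*(-770)*(-1/775)*65 - 451 = 132132/31 - 451 = 118151/31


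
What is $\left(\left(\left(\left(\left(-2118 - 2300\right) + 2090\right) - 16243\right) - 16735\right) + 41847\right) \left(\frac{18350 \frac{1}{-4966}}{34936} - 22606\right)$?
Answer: $- \frac{12826783749324123}{86746088} \approx -1.4787 \cdot 10^{8}$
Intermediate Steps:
$\left(\left(\left(\left(\left(-2118 - 2300\right) + 2090\right) - 16243\right) - 16735\right) + 41847\right) \left(\frac{18350 \frac{1}{-4966}}{34936} - 22606\right) = \left(\left(\left(\left(-4418 + 2090\right) - 16243\right) - 16735\right) + 41847\right) \left(18350 \left(- \frac{1}{4966}\right) \frac{1}{34936} - 22606\right) = \left(\left(\left(-2328 - 16243\right) - 16735\right) + 41847\right) \left(\left(- \frac{9175}{2483}\right) \frac{1}{34936} - 22606\right) = \left(\left(-18571 - 16735\right) + 41847\right) \left(- \frac{9175}{86746088} - 22606\right) = \left(-35306 + 41847\right) \left(- \frac{1960982074503}{86746088}\right) = 6541 \left(- \frac{1960982074503}{86746088}\right) = - \frac{12826783749324123}{86746088}$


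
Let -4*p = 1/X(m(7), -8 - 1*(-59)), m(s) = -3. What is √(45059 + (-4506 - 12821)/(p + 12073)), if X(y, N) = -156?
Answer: √2557215993862183187/7533553 ≈ 212.27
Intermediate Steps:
p = 1/624 (p = -¼/(-156) = -¼*(-1/156) = 1/624 ≈ 0.0016026)
√(45059 + (-4506 - 12821)/(p + 12073)) = √(45059 + (-4506 - 12821)/(1/624 + 12073)) = √(45059 - 17327/7533553/624) = √(45059 - 17327*624/7533553) = √(45059 - 10812048/7533553) = √(339443552579/7533553) = √2557215993862183187/7533553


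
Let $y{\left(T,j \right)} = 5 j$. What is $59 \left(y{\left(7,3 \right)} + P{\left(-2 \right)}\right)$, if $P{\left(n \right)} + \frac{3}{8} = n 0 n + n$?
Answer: $\frac{5959}{8} \approx 744.88$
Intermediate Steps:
$P{\left(n \right)} = - \frac{3}{8} + n$ ($P{\left(n \right)} = - \frac{3}{8} + \left(n 0 n + n\right) = - \frac{3}{8} + \left(0 n + n\right) = - \frac{3}{8} + \left(0 + n\right) = - \frac{3}{8} + n$)
$59 \left(y{\left(7,3 \right)} + P{\left(-2 \right)}\right) = 59 \left(5 \cdot 3 - \frac{19}{8}\right) = 59 \left(15 - \frac{19}{8}\right) = 59 \cdot \frac{101}{8} = \frac{5959}{8}$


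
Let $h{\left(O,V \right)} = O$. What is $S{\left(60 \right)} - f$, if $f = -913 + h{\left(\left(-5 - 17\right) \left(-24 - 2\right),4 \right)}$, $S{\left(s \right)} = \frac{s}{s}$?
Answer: $342$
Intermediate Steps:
$S{\left(s \right)} = 1$
$f = -341$ ($f = -913 + \left(-5 - 17\right) \left(-24 - 2\right) = -913 - -572 = -913 + 572 = -341$)
$S{\left(60 \right)} - f = 1 - -341 = 1 + 341 = 342$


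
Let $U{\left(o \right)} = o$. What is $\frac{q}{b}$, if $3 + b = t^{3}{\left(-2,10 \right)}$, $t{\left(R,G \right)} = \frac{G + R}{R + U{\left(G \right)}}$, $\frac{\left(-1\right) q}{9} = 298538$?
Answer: $1343421$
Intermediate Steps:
$q = -2686842$ ($q = \left(-9\right) 298538 = -2686842$)
$t{\left(R,G \right)} = 1$ ($t{\left(R,G \right)} = \frac{G + R}{R + G} = \frac{G + R}{G + R} = 1$)
$b = -2$ ($b = -3 + 1^{3} = -3 + 1 = -2$)
$\frac{q}{b} = - \frac{2686842}{-2} = \left(-2686842\right) \left(- \frac{1}{2}\right) = 1343421$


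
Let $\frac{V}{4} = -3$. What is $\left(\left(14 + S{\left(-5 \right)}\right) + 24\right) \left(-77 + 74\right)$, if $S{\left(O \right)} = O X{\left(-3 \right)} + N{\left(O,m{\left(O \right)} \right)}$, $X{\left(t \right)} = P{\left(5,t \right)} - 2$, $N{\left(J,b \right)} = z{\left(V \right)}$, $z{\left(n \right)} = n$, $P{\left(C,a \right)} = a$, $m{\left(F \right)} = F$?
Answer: $-153$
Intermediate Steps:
$V = -12$ ($V = 4 \left(-3\right) = -12$)
$N{\left(J,b \right)} = -12$
$X{\left(t \right)} = -2 + t$ ($X{\left(t \right)} = t - 2 = -2 + t$)
$S{\left(O \right)} = -12 - 5 O$ ($S{\left(O \right)} = O \left(-2 - 3\right) - 12 = O \left(-5\right) - 12 = - 5 O - 12 = -12 - 5 O$)
$\left(\left(14 + S{\left(-5 \right)}\right) + 24\right) \left(-77 + 74\right) = \left(\left(14 - -13\right) + 24\right) \left(-77 + 74\right) = \left(\left(14 + \left(-12 + 25\right)\right) + 24\right) \left(-3\right) = \left(\left(14 + 13\right) + 24\right) \left(-3\right) = \left(27 + 24\right) \left(-3\right) = 51 \left(-3\right) = -153$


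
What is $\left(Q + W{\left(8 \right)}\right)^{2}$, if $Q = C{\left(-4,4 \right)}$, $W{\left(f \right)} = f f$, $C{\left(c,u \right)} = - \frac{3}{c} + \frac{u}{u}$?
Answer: $\frac{69169}{16} \approx 4323.1$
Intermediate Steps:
$C{\left(c,u \right)} = 1 - \frac{3}{c}$ ($C{\left(c,u \right)} = - \frac{3}{c} + 1 = 1 - \frac{3}{c}$)
$W{\left(f \right)} = f^{2}$
$Q = \frac{7}{4}$ ($Q = \frac{-3 - 4}{-4} = \left(- \frac{1}{4}\right) \left(-7\right) = \frac{7}{4} \approx 1.75$)
$\left(Q + W{\left(8 \right)}\right)^{2} = \left(\frac{7}{4} + 8^{2}\right)^{2} = \left(\frac{7}{4} + 64\right)^{2} = \left(\frac{263}{4}\right)^{2} = \frac{69169}{16}$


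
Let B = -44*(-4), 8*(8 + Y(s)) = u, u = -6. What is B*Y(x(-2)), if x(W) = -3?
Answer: -1540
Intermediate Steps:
Y(s) = -35/4 (Y(s) = -8 + (1/8)*(-6) = -8 - 3/4 = -35/4)
B = 176
B*Y(x(-2)) = 176*(-35/4) = -1540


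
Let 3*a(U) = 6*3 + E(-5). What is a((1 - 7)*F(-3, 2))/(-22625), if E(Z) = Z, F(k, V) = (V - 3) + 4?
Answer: -13/67875 ≈ -0.00019153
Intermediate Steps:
F(k, V) = 1 + V (F(k, V) = (-3 + V) + 4 = 1 + V)
a(U) = 13/3 (a(U) = (6*3 - 5)/3 = (18 - 5)/3 = (⅓)*13 = 13/3)
a((1 - 7)*F(-3, 2))/(-22625) = (13/3)/(-22625) = (13/3)*(-1/22625) = -13/67875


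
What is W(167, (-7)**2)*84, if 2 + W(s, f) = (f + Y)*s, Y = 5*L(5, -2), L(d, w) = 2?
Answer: 827484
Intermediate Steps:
Y = 10 (Y = 5*2 = 10)
W(s, f) = -2 + s*(10 + f) (W(s, f) = -2 + (f + 10)*s = -2 + (10 + f)*s = -2 + s*(10 + f))
W(167, (-7)**2)*84 = (-2 + 10*167 + (-7)**2*167)*84 = (-2 + 1670 + 49*167)*84 = (-2 + 1670 + 8183)*84 = 9851*84 = 827484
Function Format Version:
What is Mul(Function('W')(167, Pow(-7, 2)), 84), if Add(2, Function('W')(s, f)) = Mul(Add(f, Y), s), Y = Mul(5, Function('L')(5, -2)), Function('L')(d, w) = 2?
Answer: 827484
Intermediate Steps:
Y = 10 (Y = Mul(5, 2) = 10)
Function('W')(s, f) = Add(-2, Mul(s, Add(10, f))) (Function('W')(s, f) = Add(-2, Mul(Add(f, 10), s)) = Add(-2, Mul(Add(10, f), s)) = Add(-2, Mul(s, Add(10, f))))
Mul(Function('W')(167, Pow(-7, 2)), 84) = Mul(Add(-2, Mul(10, 167), Mul(Pow(-7, 2), 167)), 84) = Mul(Add(-2, 1670, Mul(49, 167)), 84) = Mul(Add(-2, 1670, 8183), 84) = Mul(9851, 84) = 827484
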